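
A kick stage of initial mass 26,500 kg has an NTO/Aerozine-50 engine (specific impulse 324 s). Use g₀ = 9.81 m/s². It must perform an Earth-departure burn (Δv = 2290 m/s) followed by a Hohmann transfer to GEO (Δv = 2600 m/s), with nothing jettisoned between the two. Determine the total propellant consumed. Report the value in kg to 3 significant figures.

v_e = Isp · g₀ = 324 × 9.81 = 3178.4 m/s.
After the first burn: m = 26500 × exp(−2290/3178.4) = 26500 × 0.48652 = 12,892.8 kg.
After the second burn: m = 12,892.8 × exp(−2600/3178.4) = 12,892.8 × 0.44131 = 5,689.72 kg.
Total propellant = m₀ − m_final = 26500 − 5,689.72 = 20,810.28 kg.

total propellant consumed ≈ 20800 kg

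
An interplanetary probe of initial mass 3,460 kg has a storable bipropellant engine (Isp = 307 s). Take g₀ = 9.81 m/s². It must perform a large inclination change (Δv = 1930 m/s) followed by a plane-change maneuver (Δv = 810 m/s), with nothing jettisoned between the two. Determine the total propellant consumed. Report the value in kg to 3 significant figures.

total propellant consumed ≈ 2070 kg

v_e = Isp · g₀ = 307 × 9.81 = 3011.7 m/s.
After the first burn: m = 3460 × exp(−1930/3011.7) = 3460 × 0.52685 = 1,822.9 kg.
After the second burn: m = 1,822.9 × exp(−810/3011.7) = 1,822.9 × 0.76418 = 1,393.02 kg.
Total propellant = m₀ − m_final = 3460 − 1,393.02 = 2,066.98 kg.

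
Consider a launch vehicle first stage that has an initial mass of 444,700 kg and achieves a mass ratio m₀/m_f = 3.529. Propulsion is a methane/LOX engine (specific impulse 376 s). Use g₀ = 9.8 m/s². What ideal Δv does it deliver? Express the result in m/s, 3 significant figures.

v_e = Isp · g₀ = 376 × 9.8 = 3684.8 m/s.
From the ideal rocket equation, Δv = v_e · ln(3.529) = 3684.8 × 1.2610 ≈ 4646.6 m/s.

Δv ≈ 4650 m/s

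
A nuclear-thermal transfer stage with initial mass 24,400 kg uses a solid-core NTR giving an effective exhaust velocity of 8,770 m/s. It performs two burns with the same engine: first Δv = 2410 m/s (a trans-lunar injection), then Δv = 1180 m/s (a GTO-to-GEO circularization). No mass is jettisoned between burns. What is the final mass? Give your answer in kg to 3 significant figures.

After the first burn: m = 24400 × exp(−2410/8770.0) = 24400 × 0.75972 = 18,537.2 kg.
After the second burn: m = 18,537.2 × exp(−1180/8770.0) = 18,537.2 × 0.87411 = 16,203.6 kg.

final mass ≈ 16200 kg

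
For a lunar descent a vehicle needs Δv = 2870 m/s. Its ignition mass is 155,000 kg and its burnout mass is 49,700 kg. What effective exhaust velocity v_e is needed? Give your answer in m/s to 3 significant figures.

v_e ≈ 2520 m/s

ln(m₀/m_f) = ln(155000/49700) = ln(3.119) = 1.1374.
Rocket equation: v_e = Δv / ln(m₀/m_f) = 2870 / 1.1374 = 2523.3 m/s.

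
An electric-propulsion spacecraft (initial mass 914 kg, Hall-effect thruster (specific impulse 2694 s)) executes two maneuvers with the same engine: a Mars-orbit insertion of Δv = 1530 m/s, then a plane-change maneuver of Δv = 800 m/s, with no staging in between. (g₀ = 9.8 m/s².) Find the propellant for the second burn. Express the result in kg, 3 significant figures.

v_e = Isp · g₀ = 2694 × 9.8 = 26401.2 m/s.
After the first burn: m = 914 × exp(−1530/26401.2) = 914 × 0.94370 = 862.542 kg.
After the second burn: m = 862.542 × exp(−800/26401.2) = 862.542 × 0.97015 = 836.795 kg.
Second-burn propellant = 862.542 − 836.795 = 25.747 kg.

propellant for the second burn ≈ 25.7 kg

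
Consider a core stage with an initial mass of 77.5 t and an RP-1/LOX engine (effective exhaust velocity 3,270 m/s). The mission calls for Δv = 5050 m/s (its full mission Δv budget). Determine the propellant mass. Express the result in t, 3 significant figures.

propellant mass ≈ 61.0 t

By the Tsiolkovsky rocket equation, m₀/m_f = exp(Δv / v_e) = exp(5050 / 3270.0) = exp(1.5443) = 4.6849.
m_f = 77.5 / 4.6849 = 16.5425 t, so propellant = m₀ − m_f = 77.5 − 16.5425 = 60.9575 t.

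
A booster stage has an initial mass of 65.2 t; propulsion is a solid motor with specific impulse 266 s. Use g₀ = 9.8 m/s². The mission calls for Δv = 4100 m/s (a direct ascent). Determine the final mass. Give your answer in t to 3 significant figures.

v_e = Isp · g₀ = 266 × 9.8 = 2606.8 m/s.
Rocket equation: m₀/m_f = exp(Δv / v_e) = exp(4100 / 2606.8) = exp(1.5728) = 4.8202.
m_f = m₀ / 4.8202 = 65.2 / 4.8202 = 13.5264 t.

final mass ≈ 13.5 t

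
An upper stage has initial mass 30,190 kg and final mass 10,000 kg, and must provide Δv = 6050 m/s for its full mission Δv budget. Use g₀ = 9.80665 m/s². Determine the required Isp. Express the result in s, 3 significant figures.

ln(m₀/m_f) = ln(30190/10000) = ln(3.019) = 1.1049.
Using Δv = v_e ln(m₀/m_f): v_e = Δv / ln(m₀/m_f) = 6050 / 1.1049 = 5475.5 m/s.
Isp = v_e / g₀ = 5475.5 / 9.80665 = 558.3 s.

Isp ≈ 558 s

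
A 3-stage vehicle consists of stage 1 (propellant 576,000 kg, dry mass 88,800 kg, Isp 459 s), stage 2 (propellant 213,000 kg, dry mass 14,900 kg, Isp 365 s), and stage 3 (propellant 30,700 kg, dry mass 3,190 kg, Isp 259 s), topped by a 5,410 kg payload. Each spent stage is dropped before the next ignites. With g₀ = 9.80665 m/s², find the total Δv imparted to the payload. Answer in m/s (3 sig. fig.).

Ignition mass of stage 1 = 576,000+88,800 + 213,000+14,900 + 30,700+3,190 + 5,410 = 932,000 kg.
Stage 1: m₀ = 932,000 kg, m_f = 932,000 − 576,000 = 356,000 kg; Δv = 459×9.80665×ln(2.618) = 4501.3×0.9624 ≈ 4332 m/s.
Stage 2: m₀ = 267,200 kg, m_f = 267,200 − 213,000 = 54,200 kg; Δv = 365×9.80665×ln(4.93) = 3579.4×1.5953 ≈ 5710 m/s.
Stage 3: m₀ = 39,300 kg, m_f = 39,300 − 30,700 = 8,600 kg; Δv = 259×9.80665×ln(4.57) = 2539.9×1.5195 ≈ 3859 m/s.
Total Δv = 4332 + 5710 + 3859 = 13901 m/s.

Δv ≈ 13900 m/s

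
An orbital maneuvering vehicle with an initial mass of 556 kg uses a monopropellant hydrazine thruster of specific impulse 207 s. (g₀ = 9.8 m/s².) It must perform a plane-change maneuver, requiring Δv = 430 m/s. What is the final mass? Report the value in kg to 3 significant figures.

v_e = Isp · g₀ = 207 × 9.8 = 2028.6 m/s.
By the Tsiolkovsky rocket equation, m₀/m_f = exp(Δv / v_e) = exp(430 / 2028.6) = exp(0.2120) = 1.2361.
m_f = m₀ / 1.2361 = 556 / 1.2361 = 449.802 kg.

final mass ≈ 450 kg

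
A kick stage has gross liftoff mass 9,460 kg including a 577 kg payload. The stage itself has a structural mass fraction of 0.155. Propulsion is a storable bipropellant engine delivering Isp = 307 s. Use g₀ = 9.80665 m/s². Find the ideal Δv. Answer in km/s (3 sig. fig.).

Δv ≈ 4.75 km/s

Stage wet mass = m₀ − payload = 9,460 − 577 = 8,883 kg.
Stage dry mass = ε × stage wet mass = 0.155 × 8,883 = 1,376.87 kg.
Burnout mass m_f = stage dry + payload = 1,376.87 + 577 = 1,953.87 kg.
v_e = Isp · g₀ = 307 × 9.80665 = 3010.6 m/s.
From the ideal rocket equation, Δv = v_e · ln(9,460/1,953.87) = 3010.6 × ln(4.842) = 3010.6 × 1.5773 ≈ 4749 m/s.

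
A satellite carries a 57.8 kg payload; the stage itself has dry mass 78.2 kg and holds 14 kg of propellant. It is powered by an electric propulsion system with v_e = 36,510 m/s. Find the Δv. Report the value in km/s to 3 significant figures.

Δv ≈ 3.58 km/s

m₀ = payload + dry + propellant = 57.8 + 78.2 + 14 = 150 kg.
m_f = payload + dry = 57.8 + 78.2 = 136 kg.
Rocket equation: Δv = v_e · ln(m₀/m_f) = 36510.0 × ln(1.103) = 36510.0 × 0.0980 ≈ 3577.3 m/s.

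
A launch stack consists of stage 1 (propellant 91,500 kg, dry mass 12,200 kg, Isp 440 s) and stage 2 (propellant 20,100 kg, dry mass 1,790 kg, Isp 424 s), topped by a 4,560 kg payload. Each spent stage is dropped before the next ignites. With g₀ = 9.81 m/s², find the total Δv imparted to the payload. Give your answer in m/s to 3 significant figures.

Ignition mass of stage 1 = 91,500+12,200 + 20,100+1,790 + 4,560 = 130,150 kg.
Stage 1: m₀ = 130,150 kg, m_f = 130,150 − 91,500 = 38,650 kg; Δv = 440×9.81×ln(3.367) = 4316.4×1.2141 ≈ 5241 m/s.
Stage 2: m₀ = 26,450 kg, m_f = 26,450 − 20,100 = 6,350 kg; Δv = 424×9.81×ln(4.165) = 4159.4×1.4268 ≈ 5935 m/s.
Total Δv = 5241 + 5935 = 11176 m/s.

Δv ≈ 11200 m/s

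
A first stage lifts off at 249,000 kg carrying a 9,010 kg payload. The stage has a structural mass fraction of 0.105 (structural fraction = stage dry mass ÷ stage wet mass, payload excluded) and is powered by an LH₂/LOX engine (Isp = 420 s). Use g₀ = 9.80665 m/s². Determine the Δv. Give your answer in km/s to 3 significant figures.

Stage wet mass = m₀ − payload = 249,000 − 9,010 = 239,990 kg.
Stage dry mass = ε × stage wet mass = 0.105 × 239,990 = 25,199 kg.
Burnout mass m_f = stage dry + payload = 25,199 + 9,010 = 34,209 kg.
v_e = Isp · g₀ = 420 × 9.80665 = 4118.8 m/s.
Δv = v_e · ln(249,000/34,209) = 4118.8 × ln(7.279) = 4118.8 × 1.9850 ≈ 8176 m/s.

Δv ≈ 8.18 km/s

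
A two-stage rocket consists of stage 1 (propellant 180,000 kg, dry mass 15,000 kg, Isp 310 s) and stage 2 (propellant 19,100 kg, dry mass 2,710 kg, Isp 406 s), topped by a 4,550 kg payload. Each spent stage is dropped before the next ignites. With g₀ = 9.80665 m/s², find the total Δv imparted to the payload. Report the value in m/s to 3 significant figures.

Δv ≈ 10200 m/s

Ignition mass of stage 1 = 180,000+15,000 + 19,100+2,710 + 4,550 = 221,360 kg.
Stage 1: m₀ = 221,360 kg, m_f = 221,360 − 180,000 = 41,360 kg; Δv = 310×9.80665×ln(5.352) = 3040.1×1.6775 ≈ 5100 m/s.
Stage 2: m₀ = 26,360 kg, m_f = 26,360 − 19,100 = 7,260 kg; Δv = 406×9.80665×ln(3.631) = 3981.5×1.2895 ≈ 5134 m/s.
Total Δv = 5100 + 5134 = 10234 m/s.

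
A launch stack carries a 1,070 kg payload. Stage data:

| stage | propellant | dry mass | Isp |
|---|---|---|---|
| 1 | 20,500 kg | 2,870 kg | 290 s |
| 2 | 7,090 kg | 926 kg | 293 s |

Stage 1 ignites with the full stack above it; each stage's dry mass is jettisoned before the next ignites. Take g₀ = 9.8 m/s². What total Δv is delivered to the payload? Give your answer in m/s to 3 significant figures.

Δv ≈ 7190 m/s

Ignition mass of stage 1 = 20,500+2,870 + 7,090+926 + 1,070 = 32,456 kg.
Stage 1: m₀ = 32,456 kg, m_f = 32,456 − 20,500 = 11,956 kg; Δv = 290×9.8×ln(2.715) = 2842.0×0.9987 ≈ 2838 m/s.
Stage 2: m₀ = 9,086 kg, m_f = 9,086 − 7,090 = 1,996 kg; Δv = 293×9.8×ln(4.552) = 2871.4×1.5156 ≈ 4352 m/s.
Total Δv = 2838 + 4352 = 7190 m/s.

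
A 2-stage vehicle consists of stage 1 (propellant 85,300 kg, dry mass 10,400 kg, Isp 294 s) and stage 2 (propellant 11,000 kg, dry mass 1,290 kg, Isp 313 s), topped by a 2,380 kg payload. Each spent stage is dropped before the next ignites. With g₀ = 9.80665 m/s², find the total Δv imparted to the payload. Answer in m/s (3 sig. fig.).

Δv ≈ 8530 m/s

Ignition mass of stage 1 = 85,300+10,400 + 11,000+1,290 + 2,380 = 110,370 kg.
Stage 1: m₀ = 110,370 kg, m_f = 110,370 − 85,300 = 25,070 kg; Δv = 294×9.80665×ln(4.402) = 2883.2×1.4822 ≈ 4273 m/s.
Stage 2: m₀ = 14,670 kg, m_f = 14,670 − 11,000 = 3,670 kg; Δv = 313×9.80665×ln(3.997) = 3069.5×1.3856 ≈ 4253 m/s.
Total Δv = 4273 + 4253 = 8526 m/s.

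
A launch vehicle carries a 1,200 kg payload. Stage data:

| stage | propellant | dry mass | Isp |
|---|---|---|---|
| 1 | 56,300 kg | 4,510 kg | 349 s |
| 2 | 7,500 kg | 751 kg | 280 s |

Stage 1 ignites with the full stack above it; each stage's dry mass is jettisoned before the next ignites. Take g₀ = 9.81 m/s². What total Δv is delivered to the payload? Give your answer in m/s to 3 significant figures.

Ignition mass of stage 1 = 56,300+4,510 + 7,500+751 + 1,200 = 70,261 kg.
Stage 1: m₀ = 70,261 kg, m_f = 70,261 − 56,300 = 13,961 kg; Δv = 349×9.81×ln(5.033) = 3423.7×1.6159 ≈ 5533 m/s.
Stage 2: m₀ = 9,451 kg, m_f = 9,451 − 7,500 = 1,951 kg; Δv = 280×9.81×ln(4.844) = 2746.8×1.5778 ≈ 4334 m/s.
Total Δv = 5533 + 4334 = 9867 m/s.

Δv ≈ 9870 m/s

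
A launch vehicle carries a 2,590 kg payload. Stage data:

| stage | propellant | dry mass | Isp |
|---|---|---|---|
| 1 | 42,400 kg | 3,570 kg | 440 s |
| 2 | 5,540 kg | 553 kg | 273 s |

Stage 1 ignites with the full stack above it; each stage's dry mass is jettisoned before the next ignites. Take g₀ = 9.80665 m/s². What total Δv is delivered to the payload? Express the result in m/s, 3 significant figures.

Δv ≈ 9170 m/s

Ignition mass of stage 1 = 42,400+3,570 + 5,540+553 + 2,590 = 54,653 kg.
Stage 1: m₀ = 54,653 kg, m_f = 54,653 − 42,400 = 12,253 kg; Δv = 440×9.80665×ln(4.46) = 4314.9×1.4952 ≈ 6452 m/s.
Stage 2: m₀ = 8,683 kg, m_f = 8,683 − 5,540 = 3,143 kg; Δv = 273×9.80665×ln(2.763) = 2677.2×1.0162 ≈ 2721 m/s.
Total Δv = 6452 + 2721 = 9173 m/s.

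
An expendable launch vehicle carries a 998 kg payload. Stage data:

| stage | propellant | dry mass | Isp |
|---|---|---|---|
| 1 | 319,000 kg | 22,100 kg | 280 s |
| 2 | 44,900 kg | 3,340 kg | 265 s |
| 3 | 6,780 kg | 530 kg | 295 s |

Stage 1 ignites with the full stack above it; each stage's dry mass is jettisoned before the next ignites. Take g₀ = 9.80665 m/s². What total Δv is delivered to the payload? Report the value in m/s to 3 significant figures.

Δv ≈ 13500 m/s

Ignition mass of stage 1 = 319,000+22,100 + 44,900+3,340 + 6,780+530 + 998 = 397,648 kg.
Stage 1: m₀ = 397,648 kg, m_f = 397,648 − 319,000 = 78,648 kg; Δv = 280×9.80665×ln(5.056) = 2745.9×1.6206 ≈ 4450 m/s.
Stage 2: m₀ = 56,548 kg, m_f = 56,548 − 44,900 = 11,648 kg; Δv = 265×9.80665×ln(4.855) = 2598.8×1.5800 ≈ 4106 m/s.
Stage 3: m₀ = 8,308 kg, m_f = 8,308 − 6,780 = 1,528 kg; Δv = 295×9.80665×ln(5.437) = 2893.0×1.6933 ≈ 4899 m/s.
Total Δv = 4450 + 4106 + 4899 = 13455 m/s.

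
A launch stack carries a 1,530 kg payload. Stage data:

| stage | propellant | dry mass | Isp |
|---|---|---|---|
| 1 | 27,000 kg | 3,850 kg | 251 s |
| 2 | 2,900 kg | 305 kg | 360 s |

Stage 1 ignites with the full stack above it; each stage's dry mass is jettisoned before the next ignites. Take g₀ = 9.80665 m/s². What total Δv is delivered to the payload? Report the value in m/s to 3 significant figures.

Δv ≈ 6850 m/s

Ignition mass of stage 1 = 27,000+3,850 + 2,900+305 + 1,530 = 35,585 kg.
Stage 1: m₀ = 35,585 kg, m_f = 35,585 − 27,000 = 8,585 kg; Δv = 251×9.80665×ln(4.145) = 2461.5×1.4219 ≈ 3500 m/s.
Stage 2: m₀ = 4,735 kg, m_f = 4,735 − 2,900 = 1,835 kg; Δv = 360×9.80665×ln(2.58) = 3530.4×0.9479 ≈ 3347 m/s.
Total Δv = 3500 + 3347 = 6847 m/s.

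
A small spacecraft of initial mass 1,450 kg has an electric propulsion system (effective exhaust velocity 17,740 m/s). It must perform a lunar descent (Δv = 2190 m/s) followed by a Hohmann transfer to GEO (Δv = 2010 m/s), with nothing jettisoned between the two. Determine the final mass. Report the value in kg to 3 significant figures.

After the first burn: m = 1450 × exp(−2190/17740.0) = 1450 × 0.88387 = 1,281.61 kg.
After the second burn: m = 1,281.61 × exp(−2010/17740.0) = 1,281.61 × 0.89288 = 1,144.32 kg.

final mass ≈ 1140 kg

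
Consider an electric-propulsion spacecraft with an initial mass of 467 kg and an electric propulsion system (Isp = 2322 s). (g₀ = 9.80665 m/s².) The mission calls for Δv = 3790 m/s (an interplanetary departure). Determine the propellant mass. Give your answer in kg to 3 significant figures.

v_e = Isp · g₀ = 2322 × 9.80665 = 22771.0 m/s.
From the ideal rocket equation, m₀/m_f = exp(Δv / v_e) = exp(3790 / 22771.0) = exp(0.1664) = 1.1811.
m_f = 467 / 1.1811 = 395.394 kg, so propellant = m₀ − m_f = 467 − 395.394 = 71.606 kg.

propellant mass ≈ 71.6 kg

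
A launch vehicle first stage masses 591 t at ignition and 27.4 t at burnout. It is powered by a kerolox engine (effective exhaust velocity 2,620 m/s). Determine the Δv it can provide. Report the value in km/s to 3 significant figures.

Δv ≈ 8.05 km/s

Δv = v_e · ln(m₀/m_f) = 2620.0 × ln(21.57) = 2620.0 × 3.0713 ≈ 8046.7 m/s.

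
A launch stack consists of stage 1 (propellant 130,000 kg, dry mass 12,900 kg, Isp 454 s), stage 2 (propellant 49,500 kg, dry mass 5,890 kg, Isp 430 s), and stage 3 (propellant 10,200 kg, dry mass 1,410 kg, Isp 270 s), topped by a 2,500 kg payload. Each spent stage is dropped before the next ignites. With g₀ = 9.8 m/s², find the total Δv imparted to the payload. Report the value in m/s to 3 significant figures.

Ignition mass of stage 1 = 130,000+12,900 + 49,500+5,890 + 10,200+1,410 + 2,500 = 212,400 kg.
Stage 1: m₀ = 212,400 kg, m_f = 212,400 − 130,000 = 82,400 kg; Δv = 454×9.8×ln(2.578) = 4449.2×0.9469 ≈ 4213 m/s.
Stage 2: m₀ = 69,500 kg, m_f = 69,500 − 49,500 = 20,000 kg; Δv = 430×9.8×ln(3.475) = 4214.0×1.2456 ≈ 5249 m/s.
Stage 3: m₀ = 14,110 kg, m_f = 14,110 − 10,200 = 3,910 kg; Δv = 270×9.8×ln(3.609) = 2646.0×1.2833 ≈ 3396 m/s.
Total Δv = 4213 + 5249 + 3396 = 12858 m/s.

Δv ≈ 12900 m/s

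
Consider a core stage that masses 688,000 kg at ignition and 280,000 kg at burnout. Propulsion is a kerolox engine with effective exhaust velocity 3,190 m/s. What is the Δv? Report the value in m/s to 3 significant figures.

Δv = v_e · ln(m₀/m_f) = 3190.0 × ln(2.457) = 3190.0 × 0.8990 ≈ 2867.8 m/s.

Δv ≈ 2870 m/s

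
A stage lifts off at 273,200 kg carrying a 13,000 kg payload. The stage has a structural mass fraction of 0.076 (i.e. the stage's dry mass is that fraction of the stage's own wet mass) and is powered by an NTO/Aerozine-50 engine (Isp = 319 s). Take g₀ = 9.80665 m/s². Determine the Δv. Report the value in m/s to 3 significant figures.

Δv ≈ 6630 m/s

Stage wet mass = m₀ − payload = 273,200 − 13,000 = 260,200 kg.
Stage dry mass = ε × stage wet mass = 0.076 × 260,200 = 19,775.2 kg.
Burnout mass m_f = stage dry + payload = 19,775.2 + 13,000 = 32,775.2 kg.
v_e = Isp · g₀ = 319 × 9.80665 = 3128.3 m/s.
From the ideal rocket equation, Δv = v_e · ln(273,200/32,775.2) = 3128.3 × ln(8.336) = 3128.3 × 2.1205 ≈ 6634 m/s.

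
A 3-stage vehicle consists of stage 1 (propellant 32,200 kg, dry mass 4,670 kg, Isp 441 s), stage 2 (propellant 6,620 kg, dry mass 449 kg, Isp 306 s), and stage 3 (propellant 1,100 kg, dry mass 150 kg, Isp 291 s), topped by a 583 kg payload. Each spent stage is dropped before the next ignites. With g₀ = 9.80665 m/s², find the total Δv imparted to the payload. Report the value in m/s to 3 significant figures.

Ignition mass of stage 1 = 32,200+4,670 + 6,620+449 + 1,100+150 + 583 = 45,772 kg.
Stage 1: m₀ = 45,772 kg, m_f = 45,772 − 32,200 = 13,572 kg; Δv = 441×9.80665×ln(3.373) = 4324.7×1.2157 ≈ 5257 m/s.
Stage 2: m₀ = 8,902 kg, m_f = 8,902 − 6,620 = 2,282 kg; Δv = 306×9.80665×ln(3.901) = 3000.8×1.3612 ≈ 4085 m/s.
Stage 3: m₀ = 1,833 kg, m_f = 1,833 − 1,100 = 733 kg; Δv = 291×9.80665×ln(2.501) = 2853.7×0.9166 ≈ 2616 m/s.
Total Δv = 5257 + 4085 + 2616 = 11958 m/s.

Δv ≈ 12000 m/s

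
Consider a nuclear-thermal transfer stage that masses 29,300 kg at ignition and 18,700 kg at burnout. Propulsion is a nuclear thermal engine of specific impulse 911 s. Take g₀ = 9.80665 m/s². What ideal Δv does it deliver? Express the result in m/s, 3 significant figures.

v_e = Isp · g₀ = 911 × 9.80665 = 8933.9 m/s.
Δv = v_e · ln(m₀/m_f) = 8933.9 × ln(1.567) = 8933.9 × 0.4491 ≈ 4011.9 m/s.

Δv ≈ 4010 m/s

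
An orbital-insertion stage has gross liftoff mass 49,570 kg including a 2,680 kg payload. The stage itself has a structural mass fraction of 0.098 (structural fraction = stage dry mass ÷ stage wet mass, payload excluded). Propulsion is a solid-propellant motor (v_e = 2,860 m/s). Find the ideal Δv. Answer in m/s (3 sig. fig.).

Δv ≈ 5490 m/s

Stage wet mass = m₀ − payload = 49,570 − 2,680 = 46,890 kg.
Stage dry mass = ε × stage wet mass = 0.098 × 46,890 = 4,595.22 kg.
Burnout mass m_f = stage dry + payload = 4,595.22 + 2,680 = 7,275.22 kg.
Rocket equation: Δv = v_e · ln(49,570/7,275.22) = 2860.0 × ln(6.814) = 2860.0 × 1.9189 ≈ 5488 m/s.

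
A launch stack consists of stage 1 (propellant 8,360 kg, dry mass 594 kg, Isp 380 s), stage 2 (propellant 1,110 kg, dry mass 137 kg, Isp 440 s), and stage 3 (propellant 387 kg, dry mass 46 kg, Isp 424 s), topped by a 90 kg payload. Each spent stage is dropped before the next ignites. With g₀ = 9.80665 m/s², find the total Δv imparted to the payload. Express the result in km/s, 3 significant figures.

Ignition mass of stage 1 = 8,360+594 + 1,110+137 + 387+46 + 90 = 10,724 kg.
Stage 1: m₀ = 10,724 kg, m_f = 10,724 − 8,360 = 2,364 kg; Δv = 380×9.80665×ln(4.536) = 3726.5×1.5121 ≈ 5635 m/s.
Stage 2: m₀ = 1,770 kg, m_f = 1,770 − 1,110 = 660 kg; Δv = 440×9.80665×ln(2.682) = 4314.9×0.9865 ≈ 4257 m/s.
Stage 3: m₀ = 523 kg, m_f = 523 − 387 = 136 kg; Δv = 424×9.80665×ln(3.846) = 4158.0×1.3469 ≈ 5601 m/s.
Total Δv = 5635 + 4257 + 5601 = 15493 m/s.

Δv ≈ 15.5 km/s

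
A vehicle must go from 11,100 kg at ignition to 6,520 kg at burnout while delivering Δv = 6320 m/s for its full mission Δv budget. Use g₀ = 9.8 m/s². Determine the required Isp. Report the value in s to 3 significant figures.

ln(m₀/m_f) = ln(11100/6520) = ln(1.702) = 0.5321.
v_e = Δv / ln(m₀/m_f) = 6320 / 0.5321 = 11878.1 m/s.
Isp = v_e / g₀ = 11878.1 / 9.8 = 1212.1 s.

Isp ≈ 1210 s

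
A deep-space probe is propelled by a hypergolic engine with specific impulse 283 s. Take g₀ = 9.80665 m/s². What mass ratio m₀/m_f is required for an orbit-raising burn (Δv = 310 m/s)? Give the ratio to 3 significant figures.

mass ratio ≈ 1.12

v_e = Isp · g₀ = 283 × 9.80665 = 2775.3 m/s.
From the ideal rocket equation, m₀/m_f = exp(Δv / v_e) = exp(310 / 2775.3) = exp(0.1117) = 1.1182.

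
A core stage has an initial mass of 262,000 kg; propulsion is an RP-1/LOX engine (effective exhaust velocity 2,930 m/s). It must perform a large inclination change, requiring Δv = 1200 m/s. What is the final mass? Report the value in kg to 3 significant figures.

m₀/m_f = exp(Δv / v_e) = exp(1200 / 2930.0) = exp(0.4096) = 1.5061.
m_f = m₀ / 1.5061 = 262,000 / 1.5061 = 173,959 kg.

final mass ≈ 174000 kg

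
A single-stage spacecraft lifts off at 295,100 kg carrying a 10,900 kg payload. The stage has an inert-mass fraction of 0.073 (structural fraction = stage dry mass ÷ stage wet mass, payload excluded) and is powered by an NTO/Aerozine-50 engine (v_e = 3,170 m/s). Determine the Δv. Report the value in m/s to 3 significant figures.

Stage wet mass = m₀ − payload = 295,100 − 10,900 = 284,200 kg.
Stage dry mass = ε × stage wet mass = 0.073 × 284,200 = 20,746.6 kg.
Burnout mass m_f = stage dry + payload = 20,746.6 + 10,900 = 31,646.6 kg.
Rocket equation: Δv = v_e · ln(295,100/31,646.6) = 3170.0 × ln(9.325) = 3170.0 × 2.2327 ≈ 7078 m/s.

Δv ≈ 7080 m/s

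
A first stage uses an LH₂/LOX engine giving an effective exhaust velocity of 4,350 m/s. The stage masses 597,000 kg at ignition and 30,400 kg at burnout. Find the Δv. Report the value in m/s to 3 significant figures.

Δv ≈ 13000 m/s

Δv = v_e · ln(m₀/m_f) = 4350.0 × ln(19.64) = 4350.0 × 2.9775 ≈ 12952.0 m/s.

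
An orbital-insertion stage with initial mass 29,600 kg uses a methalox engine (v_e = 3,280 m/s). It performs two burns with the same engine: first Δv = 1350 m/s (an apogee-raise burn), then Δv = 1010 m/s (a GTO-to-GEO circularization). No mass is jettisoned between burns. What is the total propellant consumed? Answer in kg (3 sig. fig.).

total propellant consumed ≈ 15200 kg

After the first burn: m = 29600 × exp(−1350/3280.0) = 29600 × 0.66260 = 19,613 kg.
After the second burn: m = 19,613 × exp(−1010/3280.0) = 19,613 × 0.73497 = 14,415 kg.
Total propellant = m₀ − m_final = 29600 − 14,415 = 15,185 kg.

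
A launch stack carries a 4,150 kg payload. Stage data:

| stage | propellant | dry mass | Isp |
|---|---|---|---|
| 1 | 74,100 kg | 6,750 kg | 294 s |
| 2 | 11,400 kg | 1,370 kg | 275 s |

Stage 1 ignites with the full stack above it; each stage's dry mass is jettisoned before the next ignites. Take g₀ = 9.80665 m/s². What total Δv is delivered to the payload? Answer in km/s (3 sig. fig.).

Ignition mass of stage 1 = 74,100+6,750 + 11,400+1,370 + 4,150 = 97,770 kg.
Stage 1: m₀ = 97,770 kg, m_f = 97,770 − 74,100 = 23,670 kg; Δv = 294×9.80665×ln(4.131) = 2883.2×1.4184 ≈ 4089 m/s.
Stage 2: m₀ = 16,920 kg, m_f = 16,920 − 11,400 = 5,520 kg; Δv = 275×9.80665×ln(3.065) = 2696.8×1.1201 ≈ 3021 m/s.
Total Δv = 4089 + 3021 = 7110 m/s.

Δv ≈ 7.11 km/s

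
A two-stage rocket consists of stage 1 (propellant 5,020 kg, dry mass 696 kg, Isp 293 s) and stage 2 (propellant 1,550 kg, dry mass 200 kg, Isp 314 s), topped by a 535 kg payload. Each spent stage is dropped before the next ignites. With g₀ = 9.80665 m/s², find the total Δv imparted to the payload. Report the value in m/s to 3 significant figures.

Ignition mass of stage 1 = 5,020+696 + 1,550+200 + 535 = 8,001 kg.
Stage 1: m₀ = 8,001 kg, m_f = 8,001 − 5,020 = 2,981 kg; Δv = 293×9.80665×ln(2.684) = 2873.3×0.9873 ≈ 2837 m/s.
Stage 2: m₀ = 2,285 kg, m_f = 2,285 − 1,550 = 735 kg; Δv = 314×9.80665×ln(3.109) = 3079.3×1.1343 ≈ 3493 m/s.
Total Δv = 2837 + 3493 = 6330 m/s.

Δv ≈ 6330 m/s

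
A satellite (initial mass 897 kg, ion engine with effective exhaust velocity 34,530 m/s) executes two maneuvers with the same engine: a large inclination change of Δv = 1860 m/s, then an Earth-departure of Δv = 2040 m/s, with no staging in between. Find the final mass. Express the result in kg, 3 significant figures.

final mass ≈ 801 kg

After the first burn: m = 897 × exp(−1860/34530.0) = 897 × 0.94756 = 849.961 kg.
After the second burn: m = 849.961 × exp(−2040/34530.0) = 849.961 × 0.94263 = 801.199 kg.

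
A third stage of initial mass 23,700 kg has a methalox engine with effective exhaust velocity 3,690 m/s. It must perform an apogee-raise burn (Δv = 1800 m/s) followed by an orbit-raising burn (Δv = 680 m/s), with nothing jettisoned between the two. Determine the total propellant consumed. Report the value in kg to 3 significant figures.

After the first burn: m = 23700 × exp(−1800/3690.0) = 23700 × 0.61397 = 14,551.1 kg.
After the second burn: m = 14,551.1 × exp(−680/3690.0) = 14,551.1 × 0.83170 = 12,102.1 kg.
Total propellant = m₀ − m_final = 23700 − 12,102.1 = 11,597.9 kg.

total propellant consumed ≈ 11600 kg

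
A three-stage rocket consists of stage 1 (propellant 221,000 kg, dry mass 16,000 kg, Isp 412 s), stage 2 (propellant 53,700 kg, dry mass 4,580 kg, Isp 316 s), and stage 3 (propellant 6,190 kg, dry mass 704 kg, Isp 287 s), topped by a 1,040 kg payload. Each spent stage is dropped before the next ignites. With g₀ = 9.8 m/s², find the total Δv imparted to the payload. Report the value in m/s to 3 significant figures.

Ignition mass of stage 1 = 221,000+16,000 + 53,700+4,580 + 6,190+704 + 1,040 = 303,214 kg.
Stage 1: m₀ = 303,214 kg, m_f = 303,214 − 221,000 = 82,214 kg; Δv = 412×9.8×ln(3.688) = 4037.6×1.3051 ≈ 5270 m/s.
Stage 2: m₀ = 66,214 kg, m_f = 66,214 − 53,700 = 12,514 kg; Δv = 316×9.8×ln(5.291) = 3096.8×1.6660 ≈ 5159 m/s.
Stage 3: m₀ = 7,934 kg, m_f = 7,934 − 6,190 = 1,744 kg; Δv = 287×9.8×ln(4.549) = 2812.6×1.5150 ≈ 4261 m/s.
Total Δv = 5270 + 5159 + 4261 = 14690 m/s.

Δv ≈ 14700 m/s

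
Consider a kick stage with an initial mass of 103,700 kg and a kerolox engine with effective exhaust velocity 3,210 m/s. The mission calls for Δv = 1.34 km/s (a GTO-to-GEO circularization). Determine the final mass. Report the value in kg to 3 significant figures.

From the ideal rocket equation, m₀/m_f = exp(Δv / v_e) = exp(1340 / 3210.0) = exp(0.4174) = 1.5181.
m_f = m₀ / 1.5181 = 103,700 / 1.5181 = 68,309.1 kg.

final mass ≈ 68300 kg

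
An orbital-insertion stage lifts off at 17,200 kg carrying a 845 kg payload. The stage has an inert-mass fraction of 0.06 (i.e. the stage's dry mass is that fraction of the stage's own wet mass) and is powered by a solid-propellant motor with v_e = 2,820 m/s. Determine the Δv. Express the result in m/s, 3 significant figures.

Stage wet mass = m₀ − payload = 17,200 − 845 = 16,355 kg.
Stage dry mass = ε × stage wet mass = 0.06 × 16,355 = 981.3 kg.
Burnout mass m_f = stage dry + payload = 981.3 + 845 = 1,826.3 kg.
Δv = v_e · ln(17,200/1,826.3) = 2820.0 × ln(9.418) = 2820.0 × 2.2426 ≈ 6324 m/s.

Δv ≈ 6320 m/s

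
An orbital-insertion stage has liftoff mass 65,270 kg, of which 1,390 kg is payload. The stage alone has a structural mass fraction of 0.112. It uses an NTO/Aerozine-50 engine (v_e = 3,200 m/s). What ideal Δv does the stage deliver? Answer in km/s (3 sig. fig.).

Δv ≈ 6.51 km/s

Stage wet mass = m₀ − payload = 65,270 − 1,390 = 63,880 kg.
Stage dry mass = ε × stage wet mass = 0.112 × 63,880 = 7,154.56 kg.
Burnout mass m_f = stage dry + payload = 7,154.56 + 1,390 = 8,544.56 kg.
Δv = v_e · ln(65,270/8,544.56) = 3200.0 × ln(7.639) = 3200.0 × 2.0332 ≈ 6506 m/s.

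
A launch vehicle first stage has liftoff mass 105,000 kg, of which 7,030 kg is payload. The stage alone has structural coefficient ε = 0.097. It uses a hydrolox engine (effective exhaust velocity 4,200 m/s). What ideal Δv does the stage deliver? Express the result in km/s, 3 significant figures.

Δv ≈ 7.76 km/s

Stage wet mass = m₀ − payload = 105,000 − 7,030 = 97,970 kg.
Stage dry mass = ε × stage wet mass = 0.097 × 97,970 = 9,503.09 kg.
Burnout mass m_f = stage dry + payload = 9,503.09 + 7,030 = 16,533.09 kg.
By the Tsiolkovsky rocket equation, Δv = v_e · ln(105,000/16,533.09) = 4200.0 × ln(6.351) = 4200.0 × 1.8486 ≈ 7764 m/s.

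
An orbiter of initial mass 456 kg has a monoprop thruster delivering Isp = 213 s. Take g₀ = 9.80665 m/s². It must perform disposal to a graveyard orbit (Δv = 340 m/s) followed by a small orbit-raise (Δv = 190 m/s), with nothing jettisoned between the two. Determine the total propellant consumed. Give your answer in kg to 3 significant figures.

v_e = Isp · g₀ = 213 × 9.80665 = 2088.8 m/s.
After the first burn: m = 456 × exp(−340/2088.8) = 456 × 0.84979 = 387.504 kg.
After the second burn: m = 387.504 × exp(−190/2088.8) = 387.504 × 0.91305 = 353.811 kg.
Total propellant = m₀ − m_final = 456 − 353.811 = 102.189 kg.

total propellant consumed ≈ 102 kg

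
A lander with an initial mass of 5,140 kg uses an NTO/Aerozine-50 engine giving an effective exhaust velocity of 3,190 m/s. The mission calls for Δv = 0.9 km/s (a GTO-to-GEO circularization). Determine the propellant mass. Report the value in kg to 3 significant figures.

Using Δv = v_e ln(m₀/m_f): m₀/m_f = exp(Δv / v_e) = exp(900 / 3190.0) = exp(0.2821) = 1.3260.
m_f = 5,140 / 1.3260 = 3,876.32 kg, so propellant = m₀ − m_f = 5,140 − 3,876.32 = 1,263.68 kg.

propellant mass ≈ 1260 kg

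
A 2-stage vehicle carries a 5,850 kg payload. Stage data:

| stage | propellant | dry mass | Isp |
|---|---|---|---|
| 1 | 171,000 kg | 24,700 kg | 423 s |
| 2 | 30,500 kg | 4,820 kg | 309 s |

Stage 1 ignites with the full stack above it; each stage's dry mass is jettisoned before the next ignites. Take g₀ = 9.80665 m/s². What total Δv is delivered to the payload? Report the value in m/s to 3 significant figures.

Ignition mass of stage 1 = 171,000+24,700 + 30,500+4,820 + 5,850 = 236,870 kg.
Stage 1: m₀ = 236,870 kg, m_f = 236,870 − 171,000 = 65,870 kg; Δv = 423×9.80665×ln(3.596) = 4148.2×1.2798 ≈ 5309 m/s.
Stage 2: m₀ = 41,170 kg, m_f = 41,170 − 30,500 = 10,670 kg; Δv = 309×9.80665×ln(3.858) = 3030.3×1.3503 ≈ 4092 m/s.
Total Δv = 5309 + 4092 = 9401 m/s.

Δv ≈ 9400 m/s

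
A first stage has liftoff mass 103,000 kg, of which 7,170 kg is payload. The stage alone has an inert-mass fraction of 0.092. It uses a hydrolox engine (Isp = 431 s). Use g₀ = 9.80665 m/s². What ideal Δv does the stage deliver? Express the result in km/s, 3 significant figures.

Δv ≈ 7.87 km/s

Stage wet mass = m₀ − payload = 103,000 − 7,170 = 95,830 kg.
Stage dry mass = ε × stage wet mass = 0.092 × 95,830 = 8,816.36 kg.
Burnout mass m_f = stage dry + payload = 8,816.36 + 7,170 = 15,986.36 kg.
v_e = Isp · g₀ = 431 × 9.80665 = 4226.7 m/s.
Δv = v_e · ln(103,000/15,986.36) = 4226.7 × ln(6.443) = 4226.7 × 1.8630 ≈ 7874 m/s.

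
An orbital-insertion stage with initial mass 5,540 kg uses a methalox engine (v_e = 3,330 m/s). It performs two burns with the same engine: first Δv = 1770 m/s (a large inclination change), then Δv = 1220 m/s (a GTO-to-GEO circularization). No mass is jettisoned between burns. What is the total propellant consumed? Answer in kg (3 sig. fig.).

total propellant consumed ≈ 3280 kg

After the first burn: m = 5540 × exp(−1770/3330.0) = 5540 × 0.58770 = 3,255.86 kg.
After the second burn: m = 3,255.86 × exp(−1220/3330.0) = 3,255.86 × 0.69325 = 2,257.12 kg.
Total propellant = m₀ − m_final = 5540 − 2,257.12 = 3,282.88 kg.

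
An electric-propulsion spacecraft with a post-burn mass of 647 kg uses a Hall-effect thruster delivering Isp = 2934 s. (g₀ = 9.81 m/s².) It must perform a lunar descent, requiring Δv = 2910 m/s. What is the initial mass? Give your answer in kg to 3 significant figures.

v_e = Isp · g₀ = 2934 × 9.81 = 28782.5 m/s.
m₀/m_f = exp(Δv / v_e) = exp(2910 / 28782.5) = exp(0.1011) = 1.1064.
m₀ = m_f × 1.1064 = 647 × 1.1064 = 715.841 kg.

initial mass ≈ 716 kg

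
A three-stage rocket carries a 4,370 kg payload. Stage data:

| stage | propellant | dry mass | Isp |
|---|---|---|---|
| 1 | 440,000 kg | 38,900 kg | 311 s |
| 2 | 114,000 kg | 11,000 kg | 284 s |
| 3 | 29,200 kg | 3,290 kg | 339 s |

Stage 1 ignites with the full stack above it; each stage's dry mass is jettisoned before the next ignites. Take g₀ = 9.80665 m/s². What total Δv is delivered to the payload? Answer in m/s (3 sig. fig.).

Ignition mass of stage 1 = 440,000+38,900 + 114,000+11,000 + 29,200+3,290 + 4,370 = 640,760 kg.
Stage 1: m₀ = 640,760 kg, m_f = 640,760 − 440,000 = 200,760 kg; Δv = 311×9.80665×ln(3.192) = 3049.9×1.1605 ≈ 3540 m/s.
Stage 2: m₀ = 161,860 kg, m_f = 161,860 − 114,000 = 47,860 kg; Δv = 284×9.80665×ln(3.382) = 2785.1×1.2185 ≈ 3393 m/s.
Stage 3: m₀ = 36,860 kg, m_f = 36,860 − 29,200 = 7,660 kg; Δv = 339×9.80665×ln(4.812) = 3324.5×1.5711 ≈ 5223 m/s.
Total Δv = 3540 + 3393 + 5223 = 12156 m/s.

Δv ≈ 12200 m/s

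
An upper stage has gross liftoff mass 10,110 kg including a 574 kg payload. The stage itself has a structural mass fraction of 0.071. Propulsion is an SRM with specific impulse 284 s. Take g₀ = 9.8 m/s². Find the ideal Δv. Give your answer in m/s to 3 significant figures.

Δv ≈ 5820 m/s

Stage wet mass = m₀ − payload = 10,110 − 574 = 9,536 kg.
Stage dry mass = ε × stage wet mass = 0.071 × 9,536 = 677.056 kg.
Burnout mass m_f = stage dry + payload = 677.056 + 574 = 1,251.056 kg.
v_e = Isp · g₀ = 284 × 9.8 = 2783.2 m/s.
Δv = v_e · ln(10,110/1,251.056) = 2783.2 × ln(8.081) = 2783.2 × 2.0895 ≈ 5816 m/s.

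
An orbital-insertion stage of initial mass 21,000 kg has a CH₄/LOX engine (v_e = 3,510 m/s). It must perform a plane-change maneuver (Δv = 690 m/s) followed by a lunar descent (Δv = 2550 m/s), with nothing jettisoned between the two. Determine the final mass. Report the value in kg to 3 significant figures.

final mass ≈ 8340 kg

After the first burn: m = 21000 × exp(−690/3510.0) = 21000 × 0.82153 = 17,252.1 kg.
After the second burn: m = 17,252.1 × exp(−2550/3510.0) = 17,252.1 × 0.48360 = 8,343.12 kg.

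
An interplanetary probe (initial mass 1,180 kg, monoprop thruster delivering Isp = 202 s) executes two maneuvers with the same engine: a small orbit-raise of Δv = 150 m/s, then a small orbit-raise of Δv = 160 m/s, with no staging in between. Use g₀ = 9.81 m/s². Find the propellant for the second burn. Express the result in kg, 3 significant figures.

v_e = Isp · g₀ = 202 × 9.81 = 1981.6 m/s.
After the first burn: m = 1180 × exp(−150/1981.6) = 1180 × 0.92710 = 1,093.98 kg.
After the second burn: m = 1,093.98 × exp(−160/1981.6) = 1,093.98 × 0.92243 = 1,009.12 kg.
Second-burn propellant = 1,093.98 − 1,009.12 = 84.86 kg.

propellant for the second burn ≈ 84.9 kg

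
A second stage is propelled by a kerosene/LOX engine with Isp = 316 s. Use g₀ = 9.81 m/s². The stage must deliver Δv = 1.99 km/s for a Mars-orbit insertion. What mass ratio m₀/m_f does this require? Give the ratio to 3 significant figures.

v_e = Isp · g₀ = 316 × 9.81 = 3100.0 m/s.
Rocket equation: m₀/m_f = exp(Δv / v_e) = exp(1990 / 3100.0) = exp(0.6419) = 1.9002.

mass ratio ≈ 1.90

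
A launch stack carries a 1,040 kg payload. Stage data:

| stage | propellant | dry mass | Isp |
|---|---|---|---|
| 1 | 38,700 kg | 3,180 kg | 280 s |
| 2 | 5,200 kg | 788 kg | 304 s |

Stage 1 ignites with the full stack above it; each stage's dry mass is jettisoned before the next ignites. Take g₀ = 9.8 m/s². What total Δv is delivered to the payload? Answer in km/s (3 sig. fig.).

Δv ≈ 8.31 km/s

Ignition mass of stage 1 = 38,700+3,180 + 5,200+788 + 1,040 = 48,908 kg.
Stage 1: m₀ = 48,908 kg, m_f = 48,908 − 38,700 = 10,208 kg; Δv = 280×9.8×ln(4.791) = 2744.0×1.5668 ≈ 4299 m/s.
Stage 2: m₀ = 7,028 kg, m_f = 7,028 − 5,200 = 1,828 kg; Δv = 304×9.8×ln(3.845) = 2979.2×1.3467 ≈ 4012 m/s.
Total Δv = 4299 + 4012 = 8311 m/s.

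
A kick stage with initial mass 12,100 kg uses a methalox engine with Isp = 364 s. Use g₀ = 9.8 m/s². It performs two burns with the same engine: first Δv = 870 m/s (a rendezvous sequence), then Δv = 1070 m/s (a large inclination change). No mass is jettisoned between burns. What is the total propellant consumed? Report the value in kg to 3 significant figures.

v_e = Isp · g₀ = 364 × 9.8 = 3567.2 m/s.
After the first burn: m = 12100 × exp(−870/3567.2) = 12100 × 0.78357 = 9,481.2 kg.
After the second burn: m = 9,481.2 × exp(−1070/3567.2) = 9,481.2 × 0.74085 = 7,024.15 kg.
Total propellant = m₀ − m_final = 12100 − 7,024.15 = 5,075.85 kg.

total propellant consumed ≈ 5080 kg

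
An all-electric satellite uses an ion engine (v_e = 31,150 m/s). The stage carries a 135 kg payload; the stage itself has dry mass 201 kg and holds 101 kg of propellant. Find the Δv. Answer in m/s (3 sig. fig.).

m₀ = payload + dry + propellant = 135 + 201 + 101 = 437 kg.
m_f = payload + dry = 135 + 201 = 336 kg.
Using Δv = v_e ln(m₀/m_f): Δv = v_e · ln(m₀/m_f) = 31150.0 × ln(1.301) = 31150.0 × 0.2628 ≈ 8186.9 m/s.

Δv ≈ 8190 m/s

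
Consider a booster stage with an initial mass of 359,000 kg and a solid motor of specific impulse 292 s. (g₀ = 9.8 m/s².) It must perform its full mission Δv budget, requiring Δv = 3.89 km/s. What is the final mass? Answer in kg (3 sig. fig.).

v_e = Isp · g₀ = 292 × 9.8 = 2861.6 m/s.
Rocket equation: m₀/m_f = exp(Δv / v_e) = exp(3890 / 2861.6) = exp(1.3594) = 3.8938.
m_f = m₀ / 3.8938 = 359,000 / 3.8938 = 92,197.9 kg.

final mass ≈ 92200 kg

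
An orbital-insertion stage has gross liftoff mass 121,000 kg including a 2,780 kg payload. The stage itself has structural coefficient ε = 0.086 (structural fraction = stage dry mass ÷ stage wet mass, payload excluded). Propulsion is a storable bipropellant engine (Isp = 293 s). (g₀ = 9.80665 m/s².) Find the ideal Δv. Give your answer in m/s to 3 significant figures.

Stage wet mass = m₀ − payload = 121,000 − 2,780 = 118,220 kg.
Stage dry mass = ε × stage wet mass = 0.086 × 118,220 = 10,166.9 kg.
Burnout mass m_f = stage dry + payload = 10,166.9 + 2,780 = 12,946.9 kg.
v_e = Isp · g₀ = 293 × 9.80665 = 2873.3 m/s.
Δv = v_e · ln(121,000/12,946.9) = 2873.3 × ln(9.346) = 2873.3 × 2.2349 ≈ 6422 m/s.

Δv ≈ 6420 m/s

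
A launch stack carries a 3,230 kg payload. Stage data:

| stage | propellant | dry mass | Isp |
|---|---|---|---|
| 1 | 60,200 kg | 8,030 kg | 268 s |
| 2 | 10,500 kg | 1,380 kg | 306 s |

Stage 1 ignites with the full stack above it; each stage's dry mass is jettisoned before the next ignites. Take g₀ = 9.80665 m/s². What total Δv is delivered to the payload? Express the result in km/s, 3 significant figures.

Ignition mass of stage 1 = 60,200+8,030 + 10,500+1,380 + 3,230 = 83,340 kg.
Stage 1: m₀ = 83,340 kg, m_f = 83,340 − 60,200 = 23,140 kg; Δv = 268×9.80665×ln(3.602) = 2628.2×1.2814 ≈ 3368 m/s.
Stage 2: m₀ = 15,110 kg, m_f = 15,110 − 10,500 = 4,610 kg; Δv = 306×9.80665×ln(3.278) = 3000.8×1.1871 ≈ 3562 m/s.
Total Δv = 3368 + 3562 = 6930 m/s.

Δv ≈ 6.93 km/s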